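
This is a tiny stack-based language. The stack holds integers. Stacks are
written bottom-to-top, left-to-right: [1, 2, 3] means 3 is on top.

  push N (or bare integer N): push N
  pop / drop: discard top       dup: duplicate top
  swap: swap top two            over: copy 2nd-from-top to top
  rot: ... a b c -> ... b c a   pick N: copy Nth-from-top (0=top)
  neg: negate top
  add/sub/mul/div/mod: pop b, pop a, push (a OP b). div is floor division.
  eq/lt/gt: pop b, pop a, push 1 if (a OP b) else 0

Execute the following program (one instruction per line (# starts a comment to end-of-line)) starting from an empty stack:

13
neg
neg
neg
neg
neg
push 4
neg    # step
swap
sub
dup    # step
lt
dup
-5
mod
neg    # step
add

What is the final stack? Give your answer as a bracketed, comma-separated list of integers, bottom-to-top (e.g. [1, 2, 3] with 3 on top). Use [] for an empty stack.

After 'push 13': [13]
After 'neg': [-13]
After 'neg': [13]
After 'neg': [-13]
After 'neg': [13]
After 'neg': [-13]
After 'push 4': [-13, 4]
After 'neg': [-13, -4]
After 'swap': [-4, -13]
After 'sub': [9]
After 'dup': [9, 9]
After 'lt': [0]
After 'dup': [0, 0]
After 'push -5': [0, 0, -5]
After 'mod': [0, 0]
After 'neg': [0, 0]
After 'add': [0]

Answer: [0]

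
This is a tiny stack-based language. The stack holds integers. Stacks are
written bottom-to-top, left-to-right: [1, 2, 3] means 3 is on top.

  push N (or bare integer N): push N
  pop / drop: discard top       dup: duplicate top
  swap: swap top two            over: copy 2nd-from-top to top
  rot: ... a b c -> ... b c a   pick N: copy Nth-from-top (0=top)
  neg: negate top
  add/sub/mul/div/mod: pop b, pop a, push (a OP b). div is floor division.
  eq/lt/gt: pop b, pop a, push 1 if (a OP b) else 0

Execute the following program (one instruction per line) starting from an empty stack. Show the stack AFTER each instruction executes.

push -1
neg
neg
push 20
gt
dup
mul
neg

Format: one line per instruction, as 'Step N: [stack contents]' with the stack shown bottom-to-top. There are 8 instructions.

Step 1: [-1]
Step 2: [1]
Step 3: [-1]
Step 4: [-1, 20]
Step 5: [0]
Step 6: [0, 0]
Step 7: [0]
Step 8: [0]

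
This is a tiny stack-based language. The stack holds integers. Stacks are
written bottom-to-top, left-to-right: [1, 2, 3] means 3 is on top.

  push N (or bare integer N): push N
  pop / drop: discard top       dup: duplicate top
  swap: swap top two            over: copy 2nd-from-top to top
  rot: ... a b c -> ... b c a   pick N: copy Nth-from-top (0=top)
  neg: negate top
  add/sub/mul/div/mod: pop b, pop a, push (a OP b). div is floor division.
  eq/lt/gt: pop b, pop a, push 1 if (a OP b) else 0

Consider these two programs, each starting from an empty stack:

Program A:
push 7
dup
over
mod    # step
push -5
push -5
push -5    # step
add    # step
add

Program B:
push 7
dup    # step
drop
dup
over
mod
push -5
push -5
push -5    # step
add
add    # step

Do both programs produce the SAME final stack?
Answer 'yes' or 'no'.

Program A trace:
  After 'push 7': [7]
  After 'dup': [7, 7]
  After 'over': [7, 7, 7]
  After 'mod': [7, 0]
  After 'push -5': [7, 0, -5]
  After 'push -5': [7, 0, -5, -5]
  After 'push -5': [7, 0, -5, -5, -5]
  After 'add': [7, 0, -5, -10]
  After 'add': [7, 0, -15]
Program A final stack: [7, 0, -15]

Program B trace:
  After 'push 7': [7]
  After 'dup': [7, 7]
  After 'drop': [7]
  After 'dup': [7, 7]
  After 'over': [7, 7, 7]
  After 'mod': [7, 0]
  After 'push -5': [7, 0, -5]
  After 'push -5': [7, 0, -5, -5]
  After 'push -5': [7, 0, -5, -5, -5]
  After 'add': [7, 0, -5, -10]
  After 'add': [7, 0, -15]
Program B final stack: [7, 0, -15]
Same: yes

Answer: yes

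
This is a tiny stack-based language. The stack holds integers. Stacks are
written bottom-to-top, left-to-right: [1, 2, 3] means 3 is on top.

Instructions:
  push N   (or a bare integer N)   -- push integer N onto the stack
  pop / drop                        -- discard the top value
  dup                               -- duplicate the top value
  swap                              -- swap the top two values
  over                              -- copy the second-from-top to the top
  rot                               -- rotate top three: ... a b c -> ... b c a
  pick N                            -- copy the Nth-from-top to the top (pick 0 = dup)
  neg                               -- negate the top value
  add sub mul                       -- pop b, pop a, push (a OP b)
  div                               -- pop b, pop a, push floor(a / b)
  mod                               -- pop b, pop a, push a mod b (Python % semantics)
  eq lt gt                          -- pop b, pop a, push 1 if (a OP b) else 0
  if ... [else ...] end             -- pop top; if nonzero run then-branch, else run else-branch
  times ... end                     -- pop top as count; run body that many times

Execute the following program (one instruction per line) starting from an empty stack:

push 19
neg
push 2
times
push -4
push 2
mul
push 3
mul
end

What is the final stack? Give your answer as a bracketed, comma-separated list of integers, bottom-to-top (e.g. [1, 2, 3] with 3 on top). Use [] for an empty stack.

Answer: [-19, -24, -24]

Derivation:
After 'push 19': [19]
After 'neg': [-19]
After 'push 2': [-19, 2]
After 'times': [-19]
After 'push -4': [-19, -4]
After 'push 2': [-19, -4, 2]
After 'mul': [-19, -8]
After 'push 3': [-19, -8, 3]
After 'mul': [-19, -24]
After 'push -4': [-19, -24, -4]
After 'push 2': [-19, -24, -4, 2]
After 'mul': [-19, -24, -8]
After 'push 3': [-19, -24, -8, 3]
After 'mul': [-19, -24, -24]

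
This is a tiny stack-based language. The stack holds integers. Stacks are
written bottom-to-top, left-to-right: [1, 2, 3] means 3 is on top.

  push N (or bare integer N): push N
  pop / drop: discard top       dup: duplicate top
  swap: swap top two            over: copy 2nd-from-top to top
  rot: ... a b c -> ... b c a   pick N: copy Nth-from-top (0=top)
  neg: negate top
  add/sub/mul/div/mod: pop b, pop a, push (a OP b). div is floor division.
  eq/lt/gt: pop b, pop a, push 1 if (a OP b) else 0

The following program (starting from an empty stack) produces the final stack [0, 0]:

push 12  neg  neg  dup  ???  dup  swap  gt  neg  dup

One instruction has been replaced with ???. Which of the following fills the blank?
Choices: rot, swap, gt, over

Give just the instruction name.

Answer: gt

Derivation:
Stack before ???: [12, 12]
Stack after ???:  [0]
Checking each choice:
  rot: stack underflow (need 3, have 2)
  swap: produces [12, 0, 0]
  gt: MATCH
  over: produces [12, 12, 0, 0]


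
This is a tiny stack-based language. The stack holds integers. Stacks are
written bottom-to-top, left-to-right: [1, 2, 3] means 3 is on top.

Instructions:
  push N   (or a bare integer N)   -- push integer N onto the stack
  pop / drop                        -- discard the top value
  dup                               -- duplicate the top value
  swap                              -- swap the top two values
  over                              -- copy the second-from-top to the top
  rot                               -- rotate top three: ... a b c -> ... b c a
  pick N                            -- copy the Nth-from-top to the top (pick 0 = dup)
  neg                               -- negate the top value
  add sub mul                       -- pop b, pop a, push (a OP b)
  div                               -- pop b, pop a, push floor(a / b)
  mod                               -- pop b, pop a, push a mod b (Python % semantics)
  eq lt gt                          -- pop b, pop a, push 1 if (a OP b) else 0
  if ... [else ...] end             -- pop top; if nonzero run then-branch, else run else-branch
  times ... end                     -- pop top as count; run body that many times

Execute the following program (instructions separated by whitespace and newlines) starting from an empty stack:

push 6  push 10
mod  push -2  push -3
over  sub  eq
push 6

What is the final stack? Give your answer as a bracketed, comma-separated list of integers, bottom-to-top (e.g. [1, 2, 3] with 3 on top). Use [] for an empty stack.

After 'push 6': [6]
After 'push 10': [6, 10]
After 'mod': [6]
After 'push -2': [6, -2]
After 'push -3': [6, -2, -3]
After 'over': [6, -2, -3, -2]
After 'sub': [6, -2, -1]
After 'eq': [6, 0]
After 'push 6': [6, 0, 6]

Answer: [6, 0, 6]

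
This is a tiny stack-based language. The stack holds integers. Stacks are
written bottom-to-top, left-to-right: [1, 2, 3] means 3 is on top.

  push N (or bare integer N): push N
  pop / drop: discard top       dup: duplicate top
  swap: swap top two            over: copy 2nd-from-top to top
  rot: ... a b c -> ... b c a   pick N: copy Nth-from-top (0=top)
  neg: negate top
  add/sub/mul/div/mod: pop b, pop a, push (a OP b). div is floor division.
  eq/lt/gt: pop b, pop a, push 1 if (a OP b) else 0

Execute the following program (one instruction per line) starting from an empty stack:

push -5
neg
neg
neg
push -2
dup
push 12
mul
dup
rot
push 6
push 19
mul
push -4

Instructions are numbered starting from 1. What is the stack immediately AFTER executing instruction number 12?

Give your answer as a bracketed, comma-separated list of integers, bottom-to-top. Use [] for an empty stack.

Step 1 ('push -5'): [-5]
Step 2 ('neg'): [5]
Step 3 ('neg'): [-5]
Step 4 ('neg'): [5]
Step 5 ('push -2'): [5, -2]
Step 6 ('dup'): [5, -2, -2]
Step 7 ('push 12'): [5, -2, -2, 12]
Step 8 ('mul'): [5, -2, -24]
Step 9 ('dup'): [5, -2, -24, -24]
Step 10 ('rot'): [5, -24, -24, -2]
Step 11 ('push 6'): [5, -24, -24, -2, 6]
Step 12 ('push 19'): [5, -24, -24, -2, 6, 19]

Answer: [5, -24, -24, -2, 6, 19]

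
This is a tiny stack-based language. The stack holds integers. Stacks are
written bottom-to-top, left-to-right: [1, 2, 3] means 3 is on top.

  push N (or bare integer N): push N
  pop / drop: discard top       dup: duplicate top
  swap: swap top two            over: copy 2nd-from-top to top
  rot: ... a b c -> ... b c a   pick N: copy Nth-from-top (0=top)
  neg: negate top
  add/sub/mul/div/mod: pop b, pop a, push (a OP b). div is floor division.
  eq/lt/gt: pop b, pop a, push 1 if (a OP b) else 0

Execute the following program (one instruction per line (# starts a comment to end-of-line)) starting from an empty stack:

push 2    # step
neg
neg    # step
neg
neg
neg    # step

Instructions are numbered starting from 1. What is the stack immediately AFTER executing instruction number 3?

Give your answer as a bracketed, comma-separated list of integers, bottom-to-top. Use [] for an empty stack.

Step 1 ('push 2'): [2]
Step 2 ('neg'): [-2]
Step 3 ('neg'): [2]

Answer: [2]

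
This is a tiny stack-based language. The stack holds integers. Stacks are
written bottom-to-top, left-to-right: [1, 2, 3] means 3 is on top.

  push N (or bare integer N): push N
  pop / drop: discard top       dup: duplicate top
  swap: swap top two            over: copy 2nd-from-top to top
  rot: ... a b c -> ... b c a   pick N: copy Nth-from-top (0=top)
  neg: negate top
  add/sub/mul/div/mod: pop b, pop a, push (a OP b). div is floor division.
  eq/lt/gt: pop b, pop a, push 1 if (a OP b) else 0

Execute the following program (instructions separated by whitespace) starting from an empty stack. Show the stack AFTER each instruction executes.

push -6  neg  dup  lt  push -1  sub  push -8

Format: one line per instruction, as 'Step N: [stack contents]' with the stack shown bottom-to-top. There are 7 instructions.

Step 1: [-6]
Step 2: [6]
Step 3: [6, 6]
Step 4: [0]
Step 5: [0, -1]
Step 6: [1]
Step 7: [1, -8]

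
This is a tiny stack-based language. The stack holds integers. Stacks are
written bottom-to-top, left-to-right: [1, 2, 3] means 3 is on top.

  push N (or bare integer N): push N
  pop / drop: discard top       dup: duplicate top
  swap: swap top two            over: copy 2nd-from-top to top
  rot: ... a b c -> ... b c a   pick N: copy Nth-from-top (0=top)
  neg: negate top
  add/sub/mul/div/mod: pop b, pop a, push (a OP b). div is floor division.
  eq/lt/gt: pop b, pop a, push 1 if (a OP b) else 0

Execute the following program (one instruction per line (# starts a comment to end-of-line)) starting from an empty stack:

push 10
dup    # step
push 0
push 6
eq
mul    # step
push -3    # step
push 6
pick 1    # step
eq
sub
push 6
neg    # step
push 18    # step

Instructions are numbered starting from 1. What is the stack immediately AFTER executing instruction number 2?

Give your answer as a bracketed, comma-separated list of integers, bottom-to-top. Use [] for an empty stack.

Answer: [10, 10]

Derivation:
Step 1 ('push 10'): [10]
Step 2 ('dup'): [10, 10]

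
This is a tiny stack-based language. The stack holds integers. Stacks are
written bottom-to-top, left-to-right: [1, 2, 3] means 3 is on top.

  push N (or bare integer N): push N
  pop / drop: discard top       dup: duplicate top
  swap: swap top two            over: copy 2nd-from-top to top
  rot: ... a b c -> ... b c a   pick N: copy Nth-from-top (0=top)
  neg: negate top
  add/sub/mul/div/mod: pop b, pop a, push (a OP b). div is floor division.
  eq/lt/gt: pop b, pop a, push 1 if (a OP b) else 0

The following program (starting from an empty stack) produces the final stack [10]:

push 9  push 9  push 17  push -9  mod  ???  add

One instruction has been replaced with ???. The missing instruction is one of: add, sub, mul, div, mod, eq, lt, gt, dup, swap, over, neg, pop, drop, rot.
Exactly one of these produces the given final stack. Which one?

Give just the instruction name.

Stack before ???: [9, 9, -1]
Stack after ???:  [9, 1]
The instruction that transforms [9, 9, -1] -> [9, 1] is: gt

Answer: gt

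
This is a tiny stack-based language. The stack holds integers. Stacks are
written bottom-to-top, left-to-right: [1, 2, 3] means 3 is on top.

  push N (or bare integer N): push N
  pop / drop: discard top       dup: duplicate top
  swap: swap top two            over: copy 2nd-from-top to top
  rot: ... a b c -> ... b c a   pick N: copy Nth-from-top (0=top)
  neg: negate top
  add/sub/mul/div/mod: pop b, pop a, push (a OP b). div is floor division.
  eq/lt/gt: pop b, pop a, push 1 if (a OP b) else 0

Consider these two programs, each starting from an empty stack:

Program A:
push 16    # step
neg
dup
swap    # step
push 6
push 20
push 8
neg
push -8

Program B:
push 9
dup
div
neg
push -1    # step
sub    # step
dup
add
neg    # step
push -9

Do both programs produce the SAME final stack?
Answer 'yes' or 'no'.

Program A trace:
  After 'push 16': [16]
  After 'neg': [-16]
  After 'dup': [-16, -16]
  After 'swap': [-16, -16]
  After 'push 6': [-16, -16, 6]
  After 'push 20': [-16, -16, 6, 20]
  After 'push 8': [-16, -16, 6, 20, 8]
  After 'neg': [-16, -16, 6, 20, -8]
  After 'push -8': [-16, -16, 6, 20, -8, -8]
Program A final stack: [-16, -16, 6, 20, -8, -8]

Program B trace:
  After 'push 9': [9]
  After 'dup': [9, 9]
  After 'div': [1]
  After 'neg': [-1]
  After 'push -1': [-1, -1]
  After 'sub': [0]
  After 'dup': [0, 0]
  After 'add': [0]
  After 'neg': [0]
  After 'push -9': [0, -9]
Program B final stack: [0, -9]
Same: no

Answer: no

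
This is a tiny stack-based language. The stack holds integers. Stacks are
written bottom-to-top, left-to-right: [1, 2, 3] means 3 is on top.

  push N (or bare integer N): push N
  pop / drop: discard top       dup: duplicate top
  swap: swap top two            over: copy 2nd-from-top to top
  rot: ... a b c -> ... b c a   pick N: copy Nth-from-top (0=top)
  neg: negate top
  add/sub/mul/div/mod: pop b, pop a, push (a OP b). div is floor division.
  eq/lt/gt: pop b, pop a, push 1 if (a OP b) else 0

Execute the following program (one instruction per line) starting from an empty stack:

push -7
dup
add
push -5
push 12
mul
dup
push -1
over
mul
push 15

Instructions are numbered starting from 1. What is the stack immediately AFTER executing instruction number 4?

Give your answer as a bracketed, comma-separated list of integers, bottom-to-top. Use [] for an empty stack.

Step 1 ('push -7'): [-7]
Step 2 ('dup'): [-7, -7]
Step 3 ('add'): [-14]
Step 4 ('push -5'): [-14, -5]

Answer: [-14, -5]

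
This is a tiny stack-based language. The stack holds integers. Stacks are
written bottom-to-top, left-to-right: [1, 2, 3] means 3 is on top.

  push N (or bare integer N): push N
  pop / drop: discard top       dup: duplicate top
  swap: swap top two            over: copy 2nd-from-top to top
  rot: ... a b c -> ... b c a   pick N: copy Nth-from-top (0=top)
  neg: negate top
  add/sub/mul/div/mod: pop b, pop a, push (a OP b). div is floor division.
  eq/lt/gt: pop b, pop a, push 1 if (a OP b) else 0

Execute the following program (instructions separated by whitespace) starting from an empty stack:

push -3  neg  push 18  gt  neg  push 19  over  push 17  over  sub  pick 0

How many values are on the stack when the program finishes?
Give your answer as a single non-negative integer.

After 'push -3': stack = [-3] (depth 1)
After 'neg': stack = [3] (depth 1)
After 'push 18': stack = [3, 18] (depth 2)
After 'gt': stack = [0] (depth 1)
After 'neg': stack = [0] (depth 1)
After 'push 19': stack = [0, 19] (depth 2)
After 'over': stack = [0, 19, 0] (depth 3)
After 'push 17': stack = [0, 19, 0, 17] (depth 4)
After 'over': stack = [0, 19, 0, 17, 0] (depth 5)
After 'sub': stack = [0, 19, 0, 17] (depth 4)
After 'pick 0': stack = [0, 19, 0, 17, 17] (depth 5)

Answer: 5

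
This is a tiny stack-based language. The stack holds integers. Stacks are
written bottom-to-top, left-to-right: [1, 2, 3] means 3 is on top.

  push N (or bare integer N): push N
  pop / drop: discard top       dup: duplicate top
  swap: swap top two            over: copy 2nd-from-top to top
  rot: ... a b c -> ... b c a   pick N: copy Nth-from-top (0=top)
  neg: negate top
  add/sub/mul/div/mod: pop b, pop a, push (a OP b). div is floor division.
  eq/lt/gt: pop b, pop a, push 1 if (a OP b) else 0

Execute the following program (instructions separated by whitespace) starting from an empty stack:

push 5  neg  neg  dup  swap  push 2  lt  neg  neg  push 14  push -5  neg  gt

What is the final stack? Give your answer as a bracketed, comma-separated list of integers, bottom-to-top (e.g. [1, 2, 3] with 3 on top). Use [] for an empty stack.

Answer: [5, 0, 1]

Derivation:
After 'push 5': [5]
After 'neg': [-5]
After 'neg': [5]
After 'dup': [5, 5]
After 'swap': [5, 5]
After 'push 2': [5, 5, 2]
After 'lt': [5, 0]
After 'neg': [5, 0]
After 'neg': [5, 0]
After 'push 14': [5, 0, 14]
After 'push -5': [5, 0, 14, -5]
After 'neg': [5, 0, 14, 5]
After 'gt': [5, 0, 1]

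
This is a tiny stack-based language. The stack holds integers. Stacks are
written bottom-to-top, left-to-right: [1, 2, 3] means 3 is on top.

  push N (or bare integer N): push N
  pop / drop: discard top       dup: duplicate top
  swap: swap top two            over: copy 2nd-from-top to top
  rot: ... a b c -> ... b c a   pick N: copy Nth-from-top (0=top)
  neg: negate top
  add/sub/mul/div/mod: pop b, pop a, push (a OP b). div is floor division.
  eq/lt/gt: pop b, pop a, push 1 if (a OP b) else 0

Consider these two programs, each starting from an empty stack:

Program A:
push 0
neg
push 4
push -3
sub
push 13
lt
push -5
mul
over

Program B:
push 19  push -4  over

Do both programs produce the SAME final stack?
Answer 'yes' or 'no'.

Program A trace:
  After 'push 0': [0]
  After 'neg': [0]
  After 'push 4': [0, 4]
  After 'push -3': [0, 4, -3]
  After 'sub': [0, 7]
  After 'push 13': [0, 7, 13]
  After 'lt': [0, 1]
  After 'push -5': [0, 1, -5]
  After 'mul': [0, -5]
  After 'over': [0, -5, 0]
Program A final stack: [0, -5, 0]

Program B trace:
  After 'push 19': [19]
  After 'push -4': [19, -4]
  After 'over': [19, -4, 19]
Program B final stack: [19, -4, 19]
Same: no

Answer: no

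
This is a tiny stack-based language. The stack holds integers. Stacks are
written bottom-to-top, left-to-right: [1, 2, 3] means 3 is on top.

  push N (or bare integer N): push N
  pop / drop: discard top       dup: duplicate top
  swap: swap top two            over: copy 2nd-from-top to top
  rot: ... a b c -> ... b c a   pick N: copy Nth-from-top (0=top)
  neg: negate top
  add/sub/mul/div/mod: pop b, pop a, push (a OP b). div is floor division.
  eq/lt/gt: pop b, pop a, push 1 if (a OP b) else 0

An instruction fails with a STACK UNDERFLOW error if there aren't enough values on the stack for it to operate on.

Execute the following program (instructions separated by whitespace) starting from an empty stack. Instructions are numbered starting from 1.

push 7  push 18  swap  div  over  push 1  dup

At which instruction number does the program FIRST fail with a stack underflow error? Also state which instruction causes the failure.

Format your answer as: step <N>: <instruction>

Step 1 ('push 7'): stack = [7], depth = 1
Step 2 ('push 18'): stack = [7, 18], depth = 2
Step 3 ('swap'): stack = [18, 7], depth = 2
Step 4 ('div'): stack = [2], depth = 1
Step 5 ('over'): needs 2 value(s) but depth is 1 — STACK UNDERFLOW

Answer: step 5: over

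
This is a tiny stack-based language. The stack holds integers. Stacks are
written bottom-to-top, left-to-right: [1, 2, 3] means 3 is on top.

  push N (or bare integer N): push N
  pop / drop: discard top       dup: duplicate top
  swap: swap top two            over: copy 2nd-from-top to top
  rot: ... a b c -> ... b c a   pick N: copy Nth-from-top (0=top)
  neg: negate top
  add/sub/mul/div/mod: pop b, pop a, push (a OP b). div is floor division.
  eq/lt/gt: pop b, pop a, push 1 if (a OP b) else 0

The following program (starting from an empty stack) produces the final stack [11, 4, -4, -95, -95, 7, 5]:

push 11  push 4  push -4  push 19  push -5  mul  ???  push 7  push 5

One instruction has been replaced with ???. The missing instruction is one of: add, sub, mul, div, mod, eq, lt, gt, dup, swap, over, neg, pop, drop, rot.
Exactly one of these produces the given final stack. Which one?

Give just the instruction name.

Stack before ???: [11, 4, -4, -95]
Stack after ???:  [11, 4, -4, -95, -95]
The instruction that transforms [11, 4, -4, -95] -> [11, 4, -4, -95, -95] is: dup

Answer: dup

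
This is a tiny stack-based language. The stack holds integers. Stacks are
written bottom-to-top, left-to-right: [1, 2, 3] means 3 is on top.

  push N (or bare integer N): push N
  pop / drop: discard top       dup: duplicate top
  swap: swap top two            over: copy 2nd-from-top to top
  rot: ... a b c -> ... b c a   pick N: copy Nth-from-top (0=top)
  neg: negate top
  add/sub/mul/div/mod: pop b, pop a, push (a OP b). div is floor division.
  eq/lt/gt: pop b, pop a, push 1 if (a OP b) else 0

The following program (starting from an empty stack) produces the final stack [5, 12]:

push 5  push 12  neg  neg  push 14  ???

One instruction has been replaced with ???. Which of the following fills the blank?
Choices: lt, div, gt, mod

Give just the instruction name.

Answer: mod

Derivation:
Stack before ???: [5, 12, 14]
Stack after ???:  [5, 12]
Checking each choice:
  lt: produces [5, 1]
  div: produces [5, 0]
  gt: produces [5, 0]
  mod: MATCH


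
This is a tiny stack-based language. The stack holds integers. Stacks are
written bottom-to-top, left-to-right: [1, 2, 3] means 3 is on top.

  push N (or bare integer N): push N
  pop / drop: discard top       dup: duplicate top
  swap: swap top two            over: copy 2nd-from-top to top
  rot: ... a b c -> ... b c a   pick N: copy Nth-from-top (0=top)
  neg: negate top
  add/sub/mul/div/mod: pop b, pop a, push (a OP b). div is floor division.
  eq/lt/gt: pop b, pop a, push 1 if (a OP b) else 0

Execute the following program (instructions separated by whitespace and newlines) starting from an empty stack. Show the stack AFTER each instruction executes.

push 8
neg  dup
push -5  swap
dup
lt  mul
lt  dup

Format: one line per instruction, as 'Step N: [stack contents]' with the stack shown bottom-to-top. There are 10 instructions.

Step 1: [8]
Step 2: [-8]
Step 3: [-8, -8]
Step 4: [-8, -8, -5]
Step 5: [-8, -5, -8]
Step 6: [-8, -5, -8, -8]
Step 7: [-8, -5, 0]
Step 8: [-8, 0]
Step 9: [1]
Step 10: [1, 1]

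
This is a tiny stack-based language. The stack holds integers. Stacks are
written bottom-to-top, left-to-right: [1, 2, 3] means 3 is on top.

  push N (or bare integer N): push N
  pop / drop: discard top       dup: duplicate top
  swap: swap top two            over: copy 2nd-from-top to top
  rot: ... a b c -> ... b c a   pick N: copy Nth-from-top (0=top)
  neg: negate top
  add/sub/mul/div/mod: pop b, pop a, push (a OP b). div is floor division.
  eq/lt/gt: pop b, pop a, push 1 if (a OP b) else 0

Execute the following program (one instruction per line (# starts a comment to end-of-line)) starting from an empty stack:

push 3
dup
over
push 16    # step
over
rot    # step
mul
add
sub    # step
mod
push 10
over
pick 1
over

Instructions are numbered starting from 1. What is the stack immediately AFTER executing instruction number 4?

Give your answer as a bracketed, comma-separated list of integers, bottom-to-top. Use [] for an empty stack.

Answer: [3, 3, 3, 16]

Derivation:
Step 1 ('push 3'): [3]
Step 2 ('dup'): [3, 3]
Step 3 ('over'): [3, 3, 3]
Step 4 ('push 16'): [3, 3, 3, 16]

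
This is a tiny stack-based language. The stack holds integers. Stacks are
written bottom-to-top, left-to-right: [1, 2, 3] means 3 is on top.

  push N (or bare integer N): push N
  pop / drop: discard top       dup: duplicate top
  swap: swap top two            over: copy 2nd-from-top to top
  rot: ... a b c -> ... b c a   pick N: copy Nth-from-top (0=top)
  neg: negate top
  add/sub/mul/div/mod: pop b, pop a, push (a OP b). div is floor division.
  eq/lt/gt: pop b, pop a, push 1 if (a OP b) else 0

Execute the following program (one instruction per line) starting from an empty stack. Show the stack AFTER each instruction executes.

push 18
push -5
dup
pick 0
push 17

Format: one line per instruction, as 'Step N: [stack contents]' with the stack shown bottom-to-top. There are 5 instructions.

Step 1: [18]
Step 2: [18, -5]
Step 3: [18, -5, -5]
Step 4: [18, -5, -5, -5]
Step 5: [18, -5, -5, -5, 17]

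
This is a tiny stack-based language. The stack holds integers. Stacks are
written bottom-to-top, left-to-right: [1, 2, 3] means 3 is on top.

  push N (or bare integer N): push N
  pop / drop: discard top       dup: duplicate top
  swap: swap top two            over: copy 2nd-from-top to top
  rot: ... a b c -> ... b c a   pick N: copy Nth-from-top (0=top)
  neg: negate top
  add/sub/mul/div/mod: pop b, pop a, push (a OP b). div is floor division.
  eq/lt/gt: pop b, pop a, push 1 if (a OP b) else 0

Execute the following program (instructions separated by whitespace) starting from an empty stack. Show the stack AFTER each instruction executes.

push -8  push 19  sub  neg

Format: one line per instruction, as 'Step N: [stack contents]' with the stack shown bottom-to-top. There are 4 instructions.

Step 1: [-8]
Step 2: [-8, 19]
Step 3: [-27]
Step 4: [27]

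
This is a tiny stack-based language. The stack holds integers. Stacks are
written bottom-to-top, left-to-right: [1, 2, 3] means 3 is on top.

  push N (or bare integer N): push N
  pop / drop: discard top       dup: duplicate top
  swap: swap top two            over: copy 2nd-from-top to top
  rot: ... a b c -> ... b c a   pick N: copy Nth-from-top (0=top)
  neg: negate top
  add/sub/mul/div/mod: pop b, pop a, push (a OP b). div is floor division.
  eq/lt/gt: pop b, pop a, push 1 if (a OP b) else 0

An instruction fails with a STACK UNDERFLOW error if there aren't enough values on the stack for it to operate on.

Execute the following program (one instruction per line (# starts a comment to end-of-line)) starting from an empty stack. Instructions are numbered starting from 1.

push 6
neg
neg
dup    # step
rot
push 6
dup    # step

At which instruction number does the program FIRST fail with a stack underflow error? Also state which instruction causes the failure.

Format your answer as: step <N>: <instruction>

Step 1 ('push 6'): stack = [6], depth = 1
Step 2 ('neg'): stack = [-6], depth = 1
Step 3 ('neg'): stack = [6], depth = 1
Step 4 ('dup'): stack = [6, 6], depth = 2
Step 5 ('rot'): needs 3 value(s) but depth is 2 — STACK UNDERFLOW

Answer: step 5: rot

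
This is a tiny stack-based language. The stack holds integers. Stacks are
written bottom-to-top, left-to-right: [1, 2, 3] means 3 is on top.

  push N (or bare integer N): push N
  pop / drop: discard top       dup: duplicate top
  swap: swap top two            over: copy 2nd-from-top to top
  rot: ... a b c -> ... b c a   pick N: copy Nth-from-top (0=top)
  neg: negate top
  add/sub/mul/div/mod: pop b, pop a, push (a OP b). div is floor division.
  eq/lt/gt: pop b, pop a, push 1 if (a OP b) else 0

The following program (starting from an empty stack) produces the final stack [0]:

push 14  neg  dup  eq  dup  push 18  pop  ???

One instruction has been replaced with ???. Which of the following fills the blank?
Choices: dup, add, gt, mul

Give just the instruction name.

Stack before ???: [1, 1]
Stack after ???:  [0]
Checking each choice:
  dup: produces [1, 1, 1]
  add: produces [2]
  gt: MATCH
  mul: produces [1]


Answer: gt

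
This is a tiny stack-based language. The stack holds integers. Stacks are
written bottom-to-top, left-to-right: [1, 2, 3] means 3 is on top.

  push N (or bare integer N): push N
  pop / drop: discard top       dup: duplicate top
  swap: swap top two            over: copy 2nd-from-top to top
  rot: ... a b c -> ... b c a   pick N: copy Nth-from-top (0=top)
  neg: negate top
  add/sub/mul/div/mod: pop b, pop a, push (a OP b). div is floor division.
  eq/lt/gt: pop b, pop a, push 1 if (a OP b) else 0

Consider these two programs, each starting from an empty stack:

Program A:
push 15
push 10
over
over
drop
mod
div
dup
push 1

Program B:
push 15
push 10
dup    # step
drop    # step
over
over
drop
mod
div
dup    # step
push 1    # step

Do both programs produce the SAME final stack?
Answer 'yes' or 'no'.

Program A trace:
  After 'push 15': [15]
  After 'push 10': [15, 10]
  After 'over': [15, 10, 15]
  After 'over': [15, 10, 15, 10]
  After 'drop': [15, 10, 15]
  After 'mod': [15, 10]
  After 'div': [1]
  After 'dup': [1, 1]
  After 'push 1': [1, 1, 1]
Program A final stack: [1, 1, 1]

Program B trace:
  After 'push 15': [15]
  After 'push 10': [15, 10]
  After 'dup': [15, 10, 10]
  After 'drop': [15, 10]
  After 'over': [15, 10, 15]
  After 'over': [15, 10, 15, 10]
  After 'drop': [15, 10, 15]
  After 'mod': [15, 10]
  After 'div': [1]
  After 'dup': [1, 1]
  After 'push 1': [1, 1, 1]
Program B final stack: [1, 1, 1]
Same: yes

Answer: yes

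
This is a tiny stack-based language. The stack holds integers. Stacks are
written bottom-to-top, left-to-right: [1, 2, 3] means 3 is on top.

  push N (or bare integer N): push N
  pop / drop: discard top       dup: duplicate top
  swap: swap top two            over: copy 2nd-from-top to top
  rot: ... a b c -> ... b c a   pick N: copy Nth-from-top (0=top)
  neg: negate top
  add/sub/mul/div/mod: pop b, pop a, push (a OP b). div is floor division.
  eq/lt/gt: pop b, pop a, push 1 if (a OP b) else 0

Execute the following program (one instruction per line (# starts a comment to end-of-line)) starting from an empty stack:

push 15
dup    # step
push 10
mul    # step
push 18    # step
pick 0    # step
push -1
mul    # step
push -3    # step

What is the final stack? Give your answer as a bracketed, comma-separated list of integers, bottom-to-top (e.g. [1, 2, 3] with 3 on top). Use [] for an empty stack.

Answer: [15, 150, 18, -18, -3]

Derivation:
After 'push 15': [15]
After 'dup': [15, 15]
After 'push 10': [15, 15, 10]
After 'mul': [15, 150]
After 'push 18': [15, 150, 18]
After 'pick 0': [15, 150, 18, 18]
After 'push -1': [15, 150, 18, 18, -1]
After 'mul': [15, 150, 18, -18]
After 'push -3': [15, 150, 18, -18, -3]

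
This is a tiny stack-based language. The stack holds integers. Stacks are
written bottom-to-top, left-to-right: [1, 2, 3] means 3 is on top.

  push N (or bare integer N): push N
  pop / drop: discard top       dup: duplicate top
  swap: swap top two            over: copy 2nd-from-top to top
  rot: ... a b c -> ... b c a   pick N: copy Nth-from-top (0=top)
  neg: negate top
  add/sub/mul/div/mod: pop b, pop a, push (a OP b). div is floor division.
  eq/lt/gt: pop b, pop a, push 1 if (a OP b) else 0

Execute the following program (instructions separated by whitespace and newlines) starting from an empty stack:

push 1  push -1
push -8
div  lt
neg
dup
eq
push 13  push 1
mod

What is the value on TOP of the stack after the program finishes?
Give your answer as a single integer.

After 'push 1': [1]
After 'push -1': [1, -1]
After 'push -8': [1, -1, -8]
After 'div': [1, 0]
After 'lt': [0]
After 'neg': [0]
After 'dup': [0, 0]
After 'eq': [1]
After 'push 13': [1, 13]
After 'push 1': [1, 13, 1]
After 'mod': [1, 0]

Answer: 0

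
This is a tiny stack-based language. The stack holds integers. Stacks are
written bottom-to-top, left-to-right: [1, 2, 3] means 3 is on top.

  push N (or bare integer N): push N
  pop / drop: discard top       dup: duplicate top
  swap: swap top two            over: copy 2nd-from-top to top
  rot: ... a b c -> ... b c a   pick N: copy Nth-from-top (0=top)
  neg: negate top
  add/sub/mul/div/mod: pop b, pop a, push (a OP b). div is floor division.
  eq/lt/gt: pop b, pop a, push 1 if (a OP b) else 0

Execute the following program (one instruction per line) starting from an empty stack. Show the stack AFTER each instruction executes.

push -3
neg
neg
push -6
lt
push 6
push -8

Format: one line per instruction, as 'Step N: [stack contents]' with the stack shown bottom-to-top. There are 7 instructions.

Step 1: [-3]
Step 2: [3]
Step 3: [-3]
Step 4: [-3, -6]
Step 5: [0]
Step 6: [0, 6]
Step 7: [0, 6, -8]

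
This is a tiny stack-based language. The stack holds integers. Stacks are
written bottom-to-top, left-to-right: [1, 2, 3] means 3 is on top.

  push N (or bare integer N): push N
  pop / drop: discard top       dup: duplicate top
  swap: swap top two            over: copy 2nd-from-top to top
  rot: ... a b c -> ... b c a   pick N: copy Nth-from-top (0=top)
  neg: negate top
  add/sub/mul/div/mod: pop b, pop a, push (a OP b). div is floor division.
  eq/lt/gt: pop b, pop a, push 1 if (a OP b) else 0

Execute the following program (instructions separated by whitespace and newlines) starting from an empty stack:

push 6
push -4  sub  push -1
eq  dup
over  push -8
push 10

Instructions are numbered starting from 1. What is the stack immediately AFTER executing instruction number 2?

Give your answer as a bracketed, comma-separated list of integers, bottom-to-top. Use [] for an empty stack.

Answer: [6, -4]

Derivation:
Step 1 ('push 6'): [6]
Step 2 ('push -4'): [6, -4]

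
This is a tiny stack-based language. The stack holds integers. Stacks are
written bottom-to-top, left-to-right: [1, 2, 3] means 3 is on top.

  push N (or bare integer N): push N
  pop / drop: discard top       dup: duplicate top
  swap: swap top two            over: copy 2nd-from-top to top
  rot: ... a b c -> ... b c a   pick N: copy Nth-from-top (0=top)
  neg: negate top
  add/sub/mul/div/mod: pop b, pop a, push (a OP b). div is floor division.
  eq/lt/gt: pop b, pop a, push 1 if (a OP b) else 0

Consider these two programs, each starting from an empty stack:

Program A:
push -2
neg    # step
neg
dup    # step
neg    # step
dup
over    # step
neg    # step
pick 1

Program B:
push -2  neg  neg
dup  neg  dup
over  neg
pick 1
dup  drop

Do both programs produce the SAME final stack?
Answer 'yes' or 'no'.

Program A trace:
  After 'push -2': [-2]
  After 'neg': [2]
  After 'neg': [-2]
  After 'dup': [-2, -2]
  After 'neg': [-2, 2]
  After 'dup': [-2, 2, 2]
  After 'over': [-2, 2, 2, 2]
  After 'neg': [-2, 2, 2, -2]
  After 'pick 1': [-2, 2, 2, -2, 2]
Program A final stack: [-2, 2, 2, -2, 2]

Program B trace:
  After 'push -2': [-2]
  After 'neg': [2]
  After 'neg': [-2]
  After 'dup': [-2, -2]
  After 'neg': [-2, 2]
  After 'dup': [-2, 2, 2]
  After 'over': [-2, 2, 2, 2]
  After 'neg': [-2, 2, 2, -2]
  After 'pick 1': [-2, 2, 2, -2, 2]
  After 'dup': [-2, 2, 2, -2, 2, 2]
  After 'drop': [-2, 2, 2, -2, 2]
Program B final stack: [-2, 2, 2, -2, 2]
Same: yes

Answer: yes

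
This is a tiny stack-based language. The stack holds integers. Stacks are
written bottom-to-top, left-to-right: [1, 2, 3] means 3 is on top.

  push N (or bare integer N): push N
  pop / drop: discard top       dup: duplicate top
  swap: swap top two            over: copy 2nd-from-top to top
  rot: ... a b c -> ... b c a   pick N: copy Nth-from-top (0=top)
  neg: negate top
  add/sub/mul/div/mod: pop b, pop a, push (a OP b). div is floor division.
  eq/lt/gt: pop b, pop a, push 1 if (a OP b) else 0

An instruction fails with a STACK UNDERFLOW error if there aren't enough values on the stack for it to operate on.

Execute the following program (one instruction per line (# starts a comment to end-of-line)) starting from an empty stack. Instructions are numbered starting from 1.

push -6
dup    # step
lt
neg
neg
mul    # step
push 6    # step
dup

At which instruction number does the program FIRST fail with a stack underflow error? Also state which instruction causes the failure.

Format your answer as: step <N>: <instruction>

Step 1 ('push -6'): stack = [-6], depth = 1
Step 2 ('dup'): stack = [-6, -6], depth = 2
Step 3 ('lt'): stack = [0], depth = 1
Step 4 ('neg'): stack = [0], depth = 1
Step 5 ('neg'): stack = [0], depth = 1
Step 6 ('mul'): needs 2 value(s) but depth is 1 — STACK UNDERFLOW

Answer: step 6: mul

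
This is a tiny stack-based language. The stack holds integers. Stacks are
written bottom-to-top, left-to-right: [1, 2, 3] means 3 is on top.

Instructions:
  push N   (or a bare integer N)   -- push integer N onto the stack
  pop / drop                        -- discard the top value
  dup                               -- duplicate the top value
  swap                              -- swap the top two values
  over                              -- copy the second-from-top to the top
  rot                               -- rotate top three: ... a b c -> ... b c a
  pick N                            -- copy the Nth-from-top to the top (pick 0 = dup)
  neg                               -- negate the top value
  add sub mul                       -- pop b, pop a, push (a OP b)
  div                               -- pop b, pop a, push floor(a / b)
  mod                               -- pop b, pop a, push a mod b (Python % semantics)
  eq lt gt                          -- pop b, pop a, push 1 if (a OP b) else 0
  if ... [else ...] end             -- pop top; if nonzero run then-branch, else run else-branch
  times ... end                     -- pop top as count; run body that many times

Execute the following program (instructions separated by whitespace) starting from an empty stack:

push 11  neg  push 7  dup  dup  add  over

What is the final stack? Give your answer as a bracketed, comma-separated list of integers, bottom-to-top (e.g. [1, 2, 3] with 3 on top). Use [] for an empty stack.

After 'push 11': [11]
After 'neg': [-11]
After 'push 7': [-11, 7]
After 'dup': [-11, 7, 7]
After 'dup': [-11, 7, 7, 7]
After 'add': [-11, 7, 14]
After 'over': [-11, 7, 14, 7]

Answer: [-11, 7, 14, 7]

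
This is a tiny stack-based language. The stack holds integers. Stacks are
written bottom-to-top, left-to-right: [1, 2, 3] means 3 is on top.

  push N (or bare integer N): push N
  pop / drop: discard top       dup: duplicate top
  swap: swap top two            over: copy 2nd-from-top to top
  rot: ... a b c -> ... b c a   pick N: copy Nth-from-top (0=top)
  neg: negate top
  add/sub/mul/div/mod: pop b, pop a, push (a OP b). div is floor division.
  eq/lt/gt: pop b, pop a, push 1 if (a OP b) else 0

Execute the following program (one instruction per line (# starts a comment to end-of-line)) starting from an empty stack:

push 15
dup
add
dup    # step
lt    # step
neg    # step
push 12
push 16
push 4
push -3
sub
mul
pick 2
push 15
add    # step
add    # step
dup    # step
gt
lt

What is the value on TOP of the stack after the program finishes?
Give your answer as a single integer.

After 'push 15': [15]
After 'dup': [15, 15]
After 'add': [30]
After 'dup': [30, 30]
After 'lt': [0]
After 'neg': [0]
After 'push 12': [0, 12]
After 'push 16': [0, 12, 16]
After 'push 4': [0, 12, 16, 4]
After 'push -3': [0, 12, 16, 4, -3]
After 'sub': [0, 12, 16, 7]
After 'mul': [0, 12, 112]
After 'pick 2': [0, 12, 112, 0]
After 'push 15': [0, 12, 112, 0, 15]
After 'add': [0, 12, 112, 15]
After 'add': [0, 12, 127]
After 'dup': [0, 12, 127, 127]
After 'gt': [0, 12, 0]
After 'lt': [0, 0]

Answer: 0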